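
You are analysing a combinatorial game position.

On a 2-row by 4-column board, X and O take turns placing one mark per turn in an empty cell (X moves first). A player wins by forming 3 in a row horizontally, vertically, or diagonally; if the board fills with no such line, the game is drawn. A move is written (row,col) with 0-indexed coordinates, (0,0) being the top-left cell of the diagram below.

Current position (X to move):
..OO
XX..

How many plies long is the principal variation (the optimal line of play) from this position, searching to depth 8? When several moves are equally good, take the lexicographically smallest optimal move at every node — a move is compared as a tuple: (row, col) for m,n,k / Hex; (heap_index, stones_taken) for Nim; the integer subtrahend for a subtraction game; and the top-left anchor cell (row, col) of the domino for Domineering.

PV length from [..OO/XX..]: 1 ply

[..OO/XX..] X move#1: (0,0):-1/X.OO/XX.., (0,1):+0/.XOO/XX.., (1,2):+1/..OO/XXX.*, (1,3):-1/..OO/XX.X
[..OO/XXX.] end (terminal -1, O#2); searched ..OO/XX.. to 8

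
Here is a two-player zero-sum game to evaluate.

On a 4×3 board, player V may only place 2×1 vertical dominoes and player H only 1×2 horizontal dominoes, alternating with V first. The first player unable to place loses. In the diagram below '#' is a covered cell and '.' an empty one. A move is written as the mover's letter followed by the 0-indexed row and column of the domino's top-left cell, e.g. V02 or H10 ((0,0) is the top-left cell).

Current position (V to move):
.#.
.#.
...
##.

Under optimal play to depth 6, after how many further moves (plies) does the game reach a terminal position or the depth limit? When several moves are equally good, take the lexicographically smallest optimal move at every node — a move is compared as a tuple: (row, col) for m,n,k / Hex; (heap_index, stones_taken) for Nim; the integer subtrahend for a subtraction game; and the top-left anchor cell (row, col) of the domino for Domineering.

ply 1, V at .#./.#./.../##. | V00=+1→##./##./.../##.*; V02=+1→.##/.##/.../##.; V10=+1→.#./##./#../##.; V12=+1→.#./.##/..#/##.; V22=+1→.#./.#./..#/###
ply 2, H at ##./##./.../##. | H20=-1→##./##./##./##.*; H21=-1→##./##./.##/##.
ply 3, V at ##./##./##./##. | V02=+1→###/###/##./##.*; V12=+1→##./###/###/##.; V22=+1→##./##./###/###
ply 4: ###/###/##./##. is terminal -1 (H); from .#./.#./.../##. depth 6

PV length from [.#./.#./.../##.]: 3 plies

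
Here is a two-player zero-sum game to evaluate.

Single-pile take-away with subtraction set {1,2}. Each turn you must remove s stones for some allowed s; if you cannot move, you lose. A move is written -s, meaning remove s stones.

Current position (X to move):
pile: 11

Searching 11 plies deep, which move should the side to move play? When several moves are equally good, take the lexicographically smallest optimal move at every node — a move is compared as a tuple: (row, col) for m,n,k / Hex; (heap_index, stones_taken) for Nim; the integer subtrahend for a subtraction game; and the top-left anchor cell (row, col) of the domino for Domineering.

[11] X move#1: -1:-1/10, -2:+1/9*
[9] O move#2: -1:-1/8*, -2:-1/7
[8] X move#3: -1:-1/7, -2:+1/6*
[6] O move#4: -1:-1/5*, -2:-1/4
[5] X move#5: -1:-1/4, -2:+1/3*
[3] O move#6: -1:-1/2*, -2:-1/1
[2] X move#7: -1:-1/1, -2:+1/0*
[0] end (terminal -1, O#8); searched 11 to 11

X's best at [11]: -2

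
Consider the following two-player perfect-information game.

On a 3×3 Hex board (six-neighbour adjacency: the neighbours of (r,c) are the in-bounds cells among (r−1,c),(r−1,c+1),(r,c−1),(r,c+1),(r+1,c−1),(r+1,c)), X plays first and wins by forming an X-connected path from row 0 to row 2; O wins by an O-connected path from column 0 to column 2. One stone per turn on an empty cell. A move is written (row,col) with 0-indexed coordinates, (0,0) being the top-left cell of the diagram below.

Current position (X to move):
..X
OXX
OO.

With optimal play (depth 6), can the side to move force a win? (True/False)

ply 1, X at ..X/OXX/OO. | (0,0)=-1→X.X/OXX/OO.; (0,1)=-1→.XX/OXX/OO.; (2,2)=+1→..X/OXX/OOX*
ply 2: ..X/OXX/OOX is terminal -1 (O); from ..X/OXX/OO. depth 6

X winning at [..X/OXX/OO.]: True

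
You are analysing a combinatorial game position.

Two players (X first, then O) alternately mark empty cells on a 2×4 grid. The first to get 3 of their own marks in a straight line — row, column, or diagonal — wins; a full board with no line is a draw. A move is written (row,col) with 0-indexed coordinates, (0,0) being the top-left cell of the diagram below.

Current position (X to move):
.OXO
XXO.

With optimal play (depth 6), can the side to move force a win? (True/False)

X winning at [.OXO/XXO.]: False

ply 1, X at .OXO/XXO. | (0,0)=+0→XOXO/XXO.*; (1,3)=+0→.OXO/XXOX
ply 2, O at XOXO/XXO. | (1,3)=+0→XOXO/XXOO*
ply 3: XOXO/XXOO is terminal +0 (X); from .OXO/XXO. depth 6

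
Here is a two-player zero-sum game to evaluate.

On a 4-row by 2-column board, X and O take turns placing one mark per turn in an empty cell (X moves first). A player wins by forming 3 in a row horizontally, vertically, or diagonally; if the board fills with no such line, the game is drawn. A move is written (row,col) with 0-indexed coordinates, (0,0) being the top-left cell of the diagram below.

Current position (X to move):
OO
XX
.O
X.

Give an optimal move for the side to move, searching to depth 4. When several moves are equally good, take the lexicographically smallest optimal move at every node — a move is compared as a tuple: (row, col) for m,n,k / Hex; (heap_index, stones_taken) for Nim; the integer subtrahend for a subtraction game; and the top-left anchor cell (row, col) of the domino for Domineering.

[OO/XX/.O/X.] X move#1: (2,0):+1/OO/XX/XO/X.*, (3,1):+0/OO/XX/.O/XX
[OO/XX/XO/X.] end (terminal -1, O#2); searched OO/XX/.O/X. to 4

X's best at [OO/XX/.O/X.]: (2,0)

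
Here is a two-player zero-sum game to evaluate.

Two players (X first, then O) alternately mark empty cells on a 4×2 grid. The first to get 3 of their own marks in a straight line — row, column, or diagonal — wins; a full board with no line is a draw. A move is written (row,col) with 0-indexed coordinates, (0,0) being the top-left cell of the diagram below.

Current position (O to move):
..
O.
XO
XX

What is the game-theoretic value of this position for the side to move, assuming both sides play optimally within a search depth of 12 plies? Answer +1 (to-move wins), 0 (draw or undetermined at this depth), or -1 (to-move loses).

[../O./XO/XX] O move#1: (0,0):+0/O./O./XO/XX*, (0,1):+0/.O/O./XO/XX, (1,1):+0/../OO/XO/XX
[O./O./XO/XX] X move#2: (0,1):+0/OX/O./XO/XX*, (1,1):+0/O./OX/XO/XX
[OX/O./XO/XX] O move#3: (1,1):+0/OX/OO/XO/XX*
[OX/OO/XO/XX] end (terminal +0, X#4); searched ../O./XO/XX to 12

value(../O./XO/XX, O) = 0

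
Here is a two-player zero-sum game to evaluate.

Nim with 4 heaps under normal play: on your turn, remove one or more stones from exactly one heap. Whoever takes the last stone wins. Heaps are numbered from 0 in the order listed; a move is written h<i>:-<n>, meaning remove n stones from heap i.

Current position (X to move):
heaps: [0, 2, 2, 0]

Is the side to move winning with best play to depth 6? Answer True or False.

X winning at [(0,2,2,0)]: False

ply 1, X at (0,2,2,0) | h1:-1=-1→(0,1,2,0)*; h1:-2=-1→(0,0,2,0); h2:-1=-1→(0,2,1,0); h2:-2=-1→(0,2,0,0)
ply 2, O at (0,1,2,0) | h1:-1=-1→(0,0,2,0); h2:-1=+1→(0,1,1,0)*; h2:-2=-1→(0,1,0,0)
ply 3, X at (0,1,1,0) | h1:-1=-1→(0,0,1,0)*; h2:-1=-1→(0,1,0,0)
ply 4, O at (0,0,1,0) | h2:-1=+1→(0,0,0,0)*
ply 5: (0,0,0,0) is terminal -1 (X); from (0,2,2,0) depth 6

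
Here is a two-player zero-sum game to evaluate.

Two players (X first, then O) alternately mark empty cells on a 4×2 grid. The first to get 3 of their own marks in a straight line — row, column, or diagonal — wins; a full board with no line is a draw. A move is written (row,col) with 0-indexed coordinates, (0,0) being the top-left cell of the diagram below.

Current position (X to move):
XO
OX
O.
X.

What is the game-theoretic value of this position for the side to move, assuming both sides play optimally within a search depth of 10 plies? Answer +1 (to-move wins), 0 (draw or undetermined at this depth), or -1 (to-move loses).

[XO/OX/O./X.] X move#1: (2,1):+0/XO/OX/OX/X.*, (3,1):+0/XO/OX/O./XX
[XO/OX/OX/X.] O move#2: (3,1):+0/XO/OX/OX/XO*
[XO/OX/OX/XO] end (terminal +0, X#3); searched XO/OX/O./X. to 10

value(XO/OX/O./X., X) = 0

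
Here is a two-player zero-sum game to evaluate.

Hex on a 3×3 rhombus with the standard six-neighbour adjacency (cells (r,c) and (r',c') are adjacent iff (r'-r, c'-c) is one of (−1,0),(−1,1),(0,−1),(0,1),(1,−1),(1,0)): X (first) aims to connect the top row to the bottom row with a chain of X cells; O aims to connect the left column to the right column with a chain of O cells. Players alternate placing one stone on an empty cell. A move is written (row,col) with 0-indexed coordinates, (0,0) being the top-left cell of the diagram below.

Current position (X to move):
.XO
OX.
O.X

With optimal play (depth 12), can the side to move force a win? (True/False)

X winning at [.XO/OX./O.X]: True

p1 X@[.XO/OX./O.X]: (0,0)[XXO/OX./O.X]+1* (1,2)[.XO/OXX/O.X]+1 (2,1)[.XO/OX./OXX]+1
p2 O@[XXO/OX./O.X]: (1,2)[XXO/OXO/O.X]-1* (2,1)[XXO/OX./OOX]-1
p3 X@[XXO/OXO/O.X]: (2,1)[XXO/OXO/OXX]+1*
p4 O@[XXO/OXO/OXX] terminal -1; root [.XO/OX./O.X] d12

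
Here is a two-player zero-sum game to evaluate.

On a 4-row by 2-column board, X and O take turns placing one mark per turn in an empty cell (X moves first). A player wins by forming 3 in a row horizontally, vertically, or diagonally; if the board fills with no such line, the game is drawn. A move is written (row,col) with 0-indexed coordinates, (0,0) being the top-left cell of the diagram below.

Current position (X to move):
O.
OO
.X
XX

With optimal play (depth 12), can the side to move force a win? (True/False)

X winning at [O./OO/.X/XX]: False

[O./OO/.X/XX] X move#1: (0,1):-1/OX/OO/.X/XX, (2,0):+0/O./OO/XX/XX*
[O./OO/XX/XX] O move#2: (0,1):+0/OO/OO/XX/XX*
[OO/OO/XX/XX] end (terminal +0, X#3); searched O./OO/.X/XX to 12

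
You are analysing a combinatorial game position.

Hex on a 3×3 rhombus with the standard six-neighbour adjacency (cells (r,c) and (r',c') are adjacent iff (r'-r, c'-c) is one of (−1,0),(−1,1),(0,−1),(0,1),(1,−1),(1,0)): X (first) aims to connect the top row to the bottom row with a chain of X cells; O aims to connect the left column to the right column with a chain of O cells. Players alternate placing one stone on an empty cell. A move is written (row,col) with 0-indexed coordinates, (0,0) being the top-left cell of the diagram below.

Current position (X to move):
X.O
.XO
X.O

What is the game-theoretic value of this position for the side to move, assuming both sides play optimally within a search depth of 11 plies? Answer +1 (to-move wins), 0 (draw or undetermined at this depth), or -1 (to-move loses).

[X.O/.XO/X.O] X move#1: (0,1):+1/XXO/.XO/X.O*, (1,0):+1/X.O/XXO/X.O, (2,1):+1/X.O/.XO/XXO
[XXO/.XO/X.O] end (terminal -1, O#2); searched X.O/.XO/X.O to 11

value(X.O/.XO/X.O, X) = +1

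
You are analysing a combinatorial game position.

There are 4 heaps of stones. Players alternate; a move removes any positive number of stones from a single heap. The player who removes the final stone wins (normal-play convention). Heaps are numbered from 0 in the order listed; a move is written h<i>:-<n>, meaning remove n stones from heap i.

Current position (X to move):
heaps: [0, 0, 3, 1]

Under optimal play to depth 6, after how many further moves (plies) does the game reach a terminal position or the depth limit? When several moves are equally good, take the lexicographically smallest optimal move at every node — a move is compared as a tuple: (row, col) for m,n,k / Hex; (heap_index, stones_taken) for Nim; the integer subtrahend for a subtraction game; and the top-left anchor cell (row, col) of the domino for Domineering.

[(0,0,3,1)] X move#1: h2:-1:-1/(0,0,2,1), h2:-2:+1/(0,0,1,1)*, h2:-3:-1/(0,0,0,1), h3:-1:-1/(0,0,3,0)
[(0,0,1,1)] O move#2: h2:-1:-1/(0,0,0,1)*, h3:-1:-1/(0,0,1,0)
[(0,0,0,1)] X move#3: h3:-1:+1/(0,0,0,0)*
[(0,0,0,0)] end (terminal -1, O#4); searched (0,0,3,1) to 6

PV length from [(0,0,3,1)]: 3 plies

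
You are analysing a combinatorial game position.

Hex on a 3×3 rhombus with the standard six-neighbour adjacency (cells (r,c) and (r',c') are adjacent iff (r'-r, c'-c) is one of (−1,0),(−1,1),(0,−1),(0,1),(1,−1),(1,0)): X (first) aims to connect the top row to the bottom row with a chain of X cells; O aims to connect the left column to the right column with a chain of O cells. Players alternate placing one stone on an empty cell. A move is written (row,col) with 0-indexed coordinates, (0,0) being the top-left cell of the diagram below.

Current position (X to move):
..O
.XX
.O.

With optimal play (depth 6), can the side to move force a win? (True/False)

[..O/.XX/.O.] X move#1: (0,0):+1/X.O/.XX/.O.*, (0,1):+1/.XO/.XX/.O., (1,0):+1/..O/XXX/.O., (2,0):-1/..O/.XX/XO., (2,2):-1/..O/.XX/.OX
[X.O/.XX/.O.] O move#2: (0,1):-1/XOO/.XX/.O.*, (1,0):-1/X.O/OXX/.O., (2,0):-1/X.O/.XX/OO., (2,2):-1/X.O/.XX/.OO
[XOO/.XX/.O.] X move#3: (1,0):+1/XOO/XXX/.O.*, (2,0):-1/XOO/.XX/XO., (2,2):-1/XOO/.XX/.OX
[XOO/XXX/.O.] O move#4: (2,0):-1/XOO/XXX/OO.*, (2,2):-1/XOO/XXX/.OO
[XOO/XXX/OO.] X move#5: (2,2):+1/XOO/XXX/OOX*
[XOO/XXX/OOX] end (terminal -1, O#6); searched ..O/.XX/.O. to 6

X winning at [..O/.XX/.O.]: True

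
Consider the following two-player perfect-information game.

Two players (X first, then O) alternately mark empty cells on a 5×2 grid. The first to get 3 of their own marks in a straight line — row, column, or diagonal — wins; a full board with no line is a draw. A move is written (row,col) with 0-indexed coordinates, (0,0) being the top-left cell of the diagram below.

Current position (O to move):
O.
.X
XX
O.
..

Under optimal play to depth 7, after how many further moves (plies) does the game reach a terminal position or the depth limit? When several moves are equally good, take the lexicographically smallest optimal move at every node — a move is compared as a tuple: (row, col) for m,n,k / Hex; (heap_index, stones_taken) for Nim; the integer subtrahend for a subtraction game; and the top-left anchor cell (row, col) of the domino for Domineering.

PV length from [O./.X/XX/O./..]: 2 plies

ply 1, O at O./.X/XX/O./.. | (0,1)=-1→OO/.X/XX/O./..*; (1,0)=-1→O./OX/XX/O./..; (3,1)=-1→O./.X/XX/OO/..; (4,0)=-1→O./.X/XX/O./O.; (4,1)=-1→O./.X/XX/O./.O
ply 2, X at OO/.X/XX/O./.. | (1,0)=+0→OO/XX/XX/O./..; (3,1)=+1→OO/.X/XX/OX/..*; (4,0)=+0→OO/.X/XX/O./X.; (4,1)=+0→OO/.X/XX/O./.X
ply 3: OO/.X/XX/OX/.. is terminal -1 (O); from O./.X/XX/O./.. depth 7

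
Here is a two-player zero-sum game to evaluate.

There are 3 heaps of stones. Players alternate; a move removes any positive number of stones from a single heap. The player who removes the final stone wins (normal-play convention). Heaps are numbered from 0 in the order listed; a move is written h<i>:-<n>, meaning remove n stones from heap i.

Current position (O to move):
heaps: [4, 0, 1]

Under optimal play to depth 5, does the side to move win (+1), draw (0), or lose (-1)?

value((4,0,1), O) = +1

[(4,0,1)] O move#1: h0:-1:-1/(3,0,1), h0:-2:-1/(2,0,1), h0:-3:+1/(1,0,1)*, h0:-4:-1/(0,0,1), h2:-1:-1/(4,0,0)
[(1,0,1)] X move#2: h0:-1:-1/(0,0,1)*, h2:-1:-1/(1,0,0)
[(0,0,1)] O move#3: h2:-1:+1/(0,0,0)*
[(0,0,0)] end (terminal -1, X#4); searched (4,0,1) to 5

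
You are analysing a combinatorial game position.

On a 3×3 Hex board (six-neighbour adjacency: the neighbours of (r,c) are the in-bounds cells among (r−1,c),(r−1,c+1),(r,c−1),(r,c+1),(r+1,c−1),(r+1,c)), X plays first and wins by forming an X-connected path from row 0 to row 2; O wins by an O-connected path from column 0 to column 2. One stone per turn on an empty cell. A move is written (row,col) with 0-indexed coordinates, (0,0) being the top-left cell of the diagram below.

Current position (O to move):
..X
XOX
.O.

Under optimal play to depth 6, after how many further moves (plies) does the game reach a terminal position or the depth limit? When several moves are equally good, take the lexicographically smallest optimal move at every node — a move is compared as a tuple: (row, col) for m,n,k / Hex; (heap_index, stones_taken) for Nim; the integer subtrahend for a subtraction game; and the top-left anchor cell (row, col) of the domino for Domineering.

PV length from [..X/XOX/.O.]: 4 plies

p1 O@[..X/XOX/.O.]: (0,0)[O.X/XOX/.O.]-1* (0,1)[.OX/XOX/.O.]-1 (2,0)[..X/XOX/OO.]-1 (2,2)[..X/XOX/.OO]-1
p2 X@[O.X/XOX/.O.]: (0,1)[OXX/XOX/.O.]+1* (2,0)[O.X/XOX/XO.]+1 (2,2)[O.X/XOX/.OX]+1
p3 O@[OXX/XOX/.O.]: (2,0)[OXX/XOX/OO.]-1* (2,2)[OXX/XOX/.OO]-1
p4 X@[OXX/XOX/OO.]: (2,2)[OXX/XOX/OOX]+1*
p5 O@[OXX/XOX/OOX] terminal -1; root [..X/XOX/.O.] d6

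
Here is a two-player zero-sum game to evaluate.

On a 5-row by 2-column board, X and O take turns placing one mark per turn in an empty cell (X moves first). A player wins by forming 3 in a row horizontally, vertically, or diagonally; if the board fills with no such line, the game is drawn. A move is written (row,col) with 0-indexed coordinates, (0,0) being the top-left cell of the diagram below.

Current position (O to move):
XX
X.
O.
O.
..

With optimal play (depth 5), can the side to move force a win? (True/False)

ply 1, O at XX/X./O./O./.. | (1,1)=+0→XX/XO/O./O./..; (2,1)=+1→XX/X./OO/O./..*; (3,1)=+1→XX/X./O./OO/..; (4,0)=+1→XX/X./O./O./O.; (4,1)=+0→XX/X./O./O./.O
ply 2, X at XX/X./OO/O./.. | (1,1)=-1→XX/XX/OO/O./..*; (3,1)=-1→XX/X./OO/OX/..; (4,0)=-1→XX/X./OO/O./X.; (4,1)=-1→XX/X./OO/O./.X
ply 3, O at XX/XX/OO/O./.. | (3,1)=+1→XX/XX/OO/OO/..*; (4,0)=+1→XX/XX/OO/O./O.; (4,1)=+1→XX/XX/OO/O./.O
ply 4, X at XX/XX/OO/OO/.. | (4,0)=-1→XX/XX/OO/OO/X.*; (4,1)=-1→XX/XX/OO/OO/.X
ply 5, O at XX/XX/OO/OO/X. | (4,1)=+1→XX/XX/OO/OO/XO*
ply 6: XX/XX/OO/OO/XO is terminal -1 (X); from XX/X./O./O./.. depth 5

O winning at [XX/X./O./O./..]: True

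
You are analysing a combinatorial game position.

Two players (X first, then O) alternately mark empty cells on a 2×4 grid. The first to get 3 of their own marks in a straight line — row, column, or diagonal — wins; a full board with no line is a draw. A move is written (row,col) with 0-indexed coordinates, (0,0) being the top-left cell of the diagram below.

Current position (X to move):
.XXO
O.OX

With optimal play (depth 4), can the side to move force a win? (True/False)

X winning at [.XXO/O.OX]: True

[.XXO/O.OX] X move#1: (0,0):+1/XXXO/O.OX*, (1,1):+0/.XXO/OXOX
[XXXO/O.OX] end (terminal -1, O#2); searched .XXO/O.OX to 4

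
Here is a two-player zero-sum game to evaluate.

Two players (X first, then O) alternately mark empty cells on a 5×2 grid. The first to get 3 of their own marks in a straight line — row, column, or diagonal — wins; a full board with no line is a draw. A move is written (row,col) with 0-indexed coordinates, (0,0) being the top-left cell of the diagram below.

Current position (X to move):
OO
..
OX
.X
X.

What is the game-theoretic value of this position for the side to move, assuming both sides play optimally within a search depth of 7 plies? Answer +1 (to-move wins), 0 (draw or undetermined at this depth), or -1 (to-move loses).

value(OO/../OX/.X/X., X) = +1

[OO/../OX/.X/X.] X move#1: (1,0):+1/OO/X./OX/.X/X.*, (1,1):+1/OO/.X/OX/.X/X., (3,0):-1/OO/../OX/XX/X., (4,1):+1/OO/../OX/.X/XX
[OO/X./OX/.X/X.] O move#2: (1,1):-1/OO/XO/OX/.X/X.*, (3,0):-1/OO/X./OX/OX/X., (4,1):-1/OO/X./OX/.X/XO
[OO/XO/OX/.X/X.] X move#3: (3,0):+0/OO/XO/OX/XX/X., (4,1):+1/OO/XO/OX/.X/XX*
[OO/XO/OX/.X/XX] end (terminal -1, O#4); searched OO/../OX/.X/X. to 7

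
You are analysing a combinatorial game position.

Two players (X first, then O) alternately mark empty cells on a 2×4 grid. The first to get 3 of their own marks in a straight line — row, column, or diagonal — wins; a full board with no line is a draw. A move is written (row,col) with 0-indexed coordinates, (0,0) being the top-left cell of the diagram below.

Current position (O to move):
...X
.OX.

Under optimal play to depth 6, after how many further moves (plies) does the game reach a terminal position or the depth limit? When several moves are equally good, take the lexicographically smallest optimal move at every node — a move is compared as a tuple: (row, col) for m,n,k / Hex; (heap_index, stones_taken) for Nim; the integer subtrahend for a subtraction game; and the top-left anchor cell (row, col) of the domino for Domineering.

PV length from [...X/.OX.]: 5 plies

ply 1, O at ...X/.OX. | (0,0)=+0→O..X/.OX.*; (0,1)=+0→.O.X/.OX.; (0,2)=+0→..OX/.OX.; (1,0)=+0→...X/OOX.; (1,3)=+0→...X/.OXO
ply 2, X at O..X/.OX. | (0,1)=+0→OX.X/.OX.*; (0,2)=+0→O.XX/.OX.; (1,0)=+0→O..X/XOX.; (1,3)=+0→O..X/.OXX
ply 3, O at OX.X/.OX. | (0,2)=+0→OXOX/.OX.*; (1,0)=-1→OX.X/OOX.; (1,3)=-1→OX.X/.OXO
ply 4, X at OXOX/.OX. | (1,0)=+0→OXOX/XOX.*; (1,3)=+0→OXOX/.OXX
ply 5, O at OXOX/XOX. | (1,3)=+0→OXOX/XOXO*
ply 6: OXOX/XOXO is terminal +0 (X); from ...X/.OX. depth 6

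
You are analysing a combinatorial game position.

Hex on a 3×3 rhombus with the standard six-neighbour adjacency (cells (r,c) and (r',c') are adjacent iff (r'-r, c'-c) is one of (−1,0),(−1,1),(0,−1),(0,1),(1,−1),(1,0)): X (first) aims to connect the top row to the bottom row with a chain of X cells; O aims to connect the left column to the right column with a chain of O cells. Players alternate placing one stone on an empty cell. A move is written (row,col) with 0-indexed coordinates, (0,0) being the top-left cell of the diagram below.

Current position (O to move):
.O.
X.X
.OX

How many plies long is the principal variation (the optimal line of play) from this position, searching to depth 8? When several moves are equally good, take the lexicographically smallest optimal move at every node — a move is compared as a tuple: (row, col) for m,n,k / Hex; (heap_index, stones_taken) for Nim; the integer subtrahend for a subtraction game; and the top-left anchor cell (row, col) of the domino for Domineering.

ply 1, O at .O./X.X/.OX | (0,0)=-1→OO./X.X/.OX*; (0,2)=-1→.OO/X.X/.OX; (1,1)=-1→.O./XOX/.OX; (2,0)=-1→.O./X.X/OOX
ply 2, X at OO./X.X/.OX | (0,2)=+1→OOX/X.X/.OX*; (1,1)=-1→OO./XXX/.OX; (2,0)=-1→OO./X.X/XOX
ply 3: OOX/X.X/.OX is terminal -1 (O); from .O./X.X/.OX depth 8

PV length from [.O./X.X/.OX]: 2 plies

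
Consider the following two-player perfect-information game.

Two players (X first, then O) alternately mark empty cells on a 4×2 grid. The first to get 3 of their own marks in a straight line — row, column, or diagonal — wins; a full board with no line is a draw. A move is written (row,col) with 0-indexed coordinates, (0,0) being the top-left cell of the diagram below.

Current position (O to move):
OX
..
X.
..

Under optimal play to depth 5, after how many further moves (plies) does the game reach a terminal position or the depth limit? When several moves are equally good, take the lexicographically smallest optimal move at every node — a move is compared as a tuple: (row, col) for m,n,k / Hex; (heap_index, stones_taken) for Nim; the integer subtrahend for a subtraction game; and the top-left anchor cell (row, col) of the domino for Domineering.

[OX/../X./..] O move#1: (1,0):+0/OX/O./X./..*, (1,1):+0/OX/.O/X./.., (2,1):+0/OX/../XO/.., (3,0):+0/OX/../X./O., (3,1):+0/OX/../X./.O
[OX/O./X./..] X move#2: (1,1):+0/OX/OX/X./..*, (2,1):+0/OX/O./XX/.., (3,0):+0/OX/O./X./X., (3,1):+0/OX/O./X./.X
[OX/OX/X./..] O move#3: (2,1):+0/OX/OX/XO/..*, (3,0):-1/OX/OX/X./O., (3,1):-1/OX/OX/X./.O
[OX/OX/XO/..] X move#4: (3,0):+0/OX/OX/XO/X.*, (3,1):+0/OX/OX/XO/.X
[OX/OX/XO/X.] O move#5: (3,1):+0/OX/OX/XO/XO*
[OX/OX/XO/XO] end (terminal +0, X#6); searched OX/../X./.. to 5

PV length from [OX/../X./..]: 5 plies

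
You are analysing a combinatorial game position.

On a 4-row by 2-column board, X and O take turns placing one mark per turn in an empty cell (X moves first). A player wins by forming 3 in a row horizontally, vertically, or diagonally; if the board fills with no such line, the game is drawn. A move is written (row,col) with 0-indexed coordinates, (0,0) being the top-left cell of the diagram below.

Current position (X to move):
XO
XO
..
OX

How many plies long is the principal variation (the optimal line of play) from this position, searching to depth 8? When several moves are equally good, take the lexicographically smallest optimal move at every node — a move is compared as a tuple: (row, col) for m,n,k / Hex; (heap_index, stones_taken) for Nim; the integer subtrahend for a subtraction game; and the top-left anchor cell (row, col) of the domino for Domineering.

PV length from [XO/XO/../OX]: 1 ply

ply 1, X at XO/XO/../OX | (2,0)=+1→XO/XO/X./OX*; (2,1)=+0→XO/XO/.X/OX
ply 2: XO/XO/X./OX is terminal -1 (O); from XO/XO/../OX depth 8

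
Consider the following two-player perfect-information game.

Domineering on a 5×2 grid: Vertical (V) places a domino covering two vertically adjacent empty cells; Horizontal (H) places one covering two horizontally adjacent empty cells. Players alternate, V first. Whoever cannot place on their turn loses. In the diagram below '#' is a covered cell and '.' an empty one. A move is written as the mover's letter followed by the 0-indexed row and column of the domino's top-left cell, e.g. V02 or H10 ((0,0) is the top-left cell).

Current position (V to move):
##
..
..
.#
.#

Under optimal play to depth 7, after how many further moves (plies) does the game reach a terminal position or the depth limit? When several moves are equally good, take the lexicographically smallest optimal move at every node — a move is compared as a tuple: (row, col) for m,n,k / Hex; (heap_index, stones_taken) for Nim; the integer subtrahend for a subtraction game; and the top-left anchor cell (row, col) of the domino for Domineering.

PV length from [##/../../.#/.#]: 1 ply

ply 1, V at ##/../../.#/.# | V10=+1→##/#./#./.#/.#*; V11=+1→##/.#/.#/.#/.#; V20=-1→##/../#./##/.#; V30=-1→##/../../##/##
ply 2: ##/#./#./.#/.# is terminal -1 (H); from ##/../../.#/.# depth 7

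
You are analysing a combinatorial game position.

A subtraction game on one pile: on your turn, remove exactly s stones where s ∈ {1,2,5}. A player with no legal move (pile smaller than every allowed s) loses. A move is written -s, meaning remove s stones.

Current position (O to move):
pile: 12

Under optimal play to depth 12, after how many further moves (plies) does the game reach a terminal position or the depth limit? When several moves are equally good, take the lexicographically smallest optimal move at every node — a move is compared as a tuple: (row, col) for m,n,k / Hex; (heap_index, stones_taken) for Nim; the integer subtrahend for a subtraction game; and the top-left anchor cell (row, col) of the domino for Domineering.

[12] O move#1: -1:-1/11*, -2:-1/10, -5:-1/7
[11] X move#2: -1:-1/10, -2:+1/9*, -5:+1/6
[9] O move#3: -1:-1/8*, -2:-1/7, -5:-1/4
[8] X move#4: -1:-1/7, -2:+1/6*, -5:+1/3
[6] O move#5: -1:-1/5*, -2:-1/4, -5:-1/1
[5] X move#6: -1:-1/4, -2:+1/3*, -5:+1/0
[3] O move#7: -1:-1/2*, -2:-1/1
[2] X move#8: -1:-1/1, -2:+1/0*
[0] end (terminal -1, O#9); searched 12 to 12

PV length from [12]: 8 plies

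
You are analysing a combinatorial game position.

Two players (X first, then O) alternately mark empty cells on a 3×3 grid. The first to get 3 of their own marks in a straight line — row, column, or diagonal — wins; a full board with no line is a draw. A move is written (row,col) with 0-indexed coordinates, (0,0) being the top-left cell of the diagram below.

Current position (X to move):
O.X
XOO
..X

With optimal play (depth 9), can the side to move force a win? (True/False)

p1 X@[O.X/XOO/..X]: (0,1)[OXX/XOO/..X]+0* (2,0)[O.X/XOO/X.X]+0 (2,1)[O.X/XOO/.XX]+0
p2 O@[OXX/XOO/..X]: (2,0)[OXX/XOO/O.X]+0* (2,1)[OXX/XOO/.OX]+0
p3 X@[OXX/XOO/O.X]: (2,1)[OXX/XOO/OXX]+0*
p4 O@[OXX/XOO/OXX] terminal +0; root [O.X/XOO/..X] d9

X winning at [O.X/XOO/..X]: False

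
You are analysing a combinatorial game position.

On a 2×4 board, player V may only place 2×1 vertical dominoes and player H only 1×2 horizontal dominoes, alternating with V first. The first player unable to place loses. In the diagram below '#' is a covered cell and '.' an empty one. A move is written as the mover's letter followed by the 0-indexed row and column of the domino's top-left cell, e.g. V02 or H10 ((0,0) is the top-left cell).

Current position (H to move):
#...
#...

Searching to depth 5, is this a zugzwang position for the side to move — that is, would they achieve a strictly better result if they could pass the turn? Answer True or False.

[#.../#...] H move#1: H01:+1/###./#...*, H02:+1/#.##/#..., H11:+1/#.../###., H12:+1/#.../#.##
[###./#...] V move#2: V03:-1/####/#..#*
[####/#..#] H move#3: H11:+1/####/####*
[####/####] end (terminal -1, V#4); searched #.../#... to 5
suppose H passes — search the same position with V to move:
pass> [#.../#...] V move#1: V01:-1/##../##.., V02:+1/#.#./#.#.*, V03:-1/#..#/#..#
pass> [#.#./#.#.] end (terminal -1, H#2); searched #.../#... to 5
for H: play +1, pass -1

zugzwang(#.../#..., H) = False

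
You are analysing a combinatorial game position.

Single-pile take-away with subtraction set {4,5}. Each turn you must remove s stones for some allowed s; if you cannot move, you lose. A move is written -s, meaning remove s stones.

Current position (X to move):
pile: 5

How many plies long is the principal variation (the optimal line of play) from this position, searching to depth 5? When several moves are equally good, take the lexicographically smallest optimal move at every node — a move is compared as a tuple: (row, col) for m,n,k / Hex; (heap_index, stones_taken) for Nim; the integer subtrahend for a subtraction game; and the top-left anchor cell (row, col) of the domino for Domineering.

[5] X move#1: -4:+1/1*, -5:+1/0
[1] end (terminal -1, O#2); searched 5 to 5

PV length from [5]: 1 ply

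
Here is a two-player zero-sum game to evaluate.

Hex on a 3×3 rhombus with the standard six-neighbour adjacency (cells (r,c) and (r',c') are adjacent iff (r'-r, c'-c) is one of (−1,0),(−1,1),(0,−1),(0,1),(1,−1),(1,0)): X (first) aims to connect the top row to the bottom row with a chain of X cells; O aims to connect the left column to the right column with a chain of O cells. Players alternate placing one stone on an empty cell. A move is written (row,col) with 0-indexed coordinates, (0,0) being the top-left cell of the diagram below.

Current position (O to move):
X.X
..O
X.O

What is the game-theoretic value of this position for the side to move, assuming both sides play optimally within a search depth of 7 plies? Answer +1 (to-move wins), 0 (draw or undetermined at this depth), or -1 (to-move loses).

ply 1, O at X.X/..O/X.O | (0,1)=-1→XOX/..O/X.O*; (1,0)=-1→X.X/O.O/X.O; (1,1)=-1→X.X/.OO/X.O; (2,1)=-1→X.X/..O/XOO
ply 2, X at XOX/..O/X.O | (1,0)=+1→XOX/X.O/X.O*; (1,1)=+1→XOX/.XO/X.O; (2,1)=+1→XOX/..O/XXO
ply 3: XOX/X.O/X.O is terminal -1 (O); from X.X/..O/X.O depth 7

value(X.X/..O/X.O, O) = -1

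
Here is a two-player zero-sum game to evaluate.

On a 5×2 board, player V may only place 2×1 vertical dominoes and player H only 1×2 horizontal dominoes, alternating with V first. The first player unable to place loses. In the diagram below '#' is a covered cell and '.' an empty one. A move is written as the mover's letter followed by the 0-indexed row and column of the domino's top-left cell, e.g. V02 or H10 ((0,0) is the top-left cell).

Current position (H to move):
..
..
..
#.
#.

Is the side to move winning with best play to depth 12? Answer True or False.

p1 H@[../../../#./#.]: H00[##/../../#./#.]-1 H10[../##/../#./#.]+1* H20[../../##/#./#.]-1
p2 V@[../##/../#./#.]: V21[../##/.#/##/#.]-1* V31[../##/../##/##]-1
p3 H@[../##/.#/##/#.]: H00[##/##/.#/##/#.]+1*
p4 V@[##/##/.#/##/#.] terminal -1; root [../../../#./#.] d12

H winning at [../../../#./#.]: True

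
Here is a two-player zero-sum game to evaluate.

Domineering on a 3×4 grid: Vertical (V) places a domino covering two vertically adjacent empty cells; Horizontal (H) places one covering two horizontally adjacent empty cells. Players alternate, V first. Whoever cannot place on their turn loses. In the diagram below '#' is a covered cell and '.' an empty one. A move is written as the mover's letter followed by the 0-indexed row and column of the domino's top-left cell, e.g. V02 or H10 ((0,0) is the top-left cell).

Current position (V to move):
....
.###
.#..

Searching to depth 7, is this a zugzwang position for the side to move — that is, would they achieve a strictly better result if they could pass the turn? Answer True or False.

[..../.###/.#..] V move#1: V00:-1/#.../####/.#..*, V10:-1/..../####/##..
[#.../####/.#..] H move#2: H01:+1/###./####/.#..*, H02:+1/#.##/####/.#.., H22:+1/#.../####/.###
[###./####/.#..] end (terminal -1, V#3); searched ..../.###/.#.. to 7
suppose V passes — search the same position with H to move:
pass> [..../.###/.#..] H move#1: H00:+1/##../.###/.#..*, H01:+1/.##./.###/.#.., H02:+1/..##/.###/.#.., H22:+1/..../.###/.###
pass> [##../.###/.#..] V move#2: V10:-1/##../####/##..*
pass> [##../####/##..] H move#3: H02:+1/####/####/##..*, H22:+1/##../####/####
pass> [####/####/##..] end (terminal -1, V#4); searched ..../.###/.#.. to 7
for V: play -1, pass -1

zugzwang(..../.###/.#.., V) = False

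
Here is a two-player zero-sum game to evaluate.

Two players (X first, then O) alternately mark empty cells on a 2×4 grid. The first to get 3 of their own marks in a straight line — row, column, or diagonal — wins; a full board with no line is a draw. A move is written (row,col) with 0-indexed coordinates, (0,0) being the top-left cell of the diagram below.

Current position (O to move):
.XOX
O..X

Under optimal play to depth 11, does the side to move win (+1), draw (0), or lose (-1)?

value(.XOX/O..X, O) = 0

p1 O@[.XOX/O..X]: (0,0)[OXOX/O..X]+0* (1,1)[.XOX/OO.X]+0 (1,2)[.XOX/O.OX]+0
p2 X@[OXOX/O..X]: (1,1)[OXOX/OX.X]+0* (1,2)[OXOX/O.XX]+0
p3 O@[OXOX/OX.X]: (1,2)[OXOX/OXOX]+0*
p4 X@[OXOX/OXOX] terminal +0; root [.XOX/O..X] d11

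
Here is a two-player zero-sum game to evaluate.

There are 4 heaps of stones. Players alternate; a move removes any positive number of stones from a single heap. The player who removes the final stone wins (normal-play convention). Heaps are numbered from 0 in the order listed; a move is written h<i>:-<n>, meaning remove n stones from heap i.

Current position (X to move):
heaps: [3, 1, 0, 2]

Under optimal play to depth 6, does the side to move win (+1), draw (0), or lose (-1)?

value((3,1,0,2), X) = -1

p1 X@[(3,1,0,2)]: h0:-1[(2,1,0,2)]-1* h0:-2[(1,1,0,2)]-1 h0:-3[(0,1,0,2)]-1 h1:-1[(3,0,0,2)]-1 h3:-1[(3,1,0,1)]-1 h3:-2[(3,1,0,0)]-1
p2 O@[(2,1,0,2)]: h0:-1[(1,1,0,2)]-1 h0:-2[(0,1,0,2)]-1 h1:-1[(2,0,0,2)]+1* h3:-1[(2,1,0,1)]-1 h3:-2[(2,1,0,0)]-1
p3 X@[(2,0,0,2)]: h0:-1[(1,0,0,2)]-1* h0:-2[(0,0,0,2)]-1 h3:-1[(2,0,0,1)]-1 h3:-2[(2,0,0,0)]-1
p4 O@[(1,0,0,2)]: h0:-1[(0,0,0,2)]-1 h3:-1[(1,0,0,1)]+1* h3:-2[(1,0,0,0)]-1
p5 X@[(1,0,0,1)]: h0:-1[(0,0,0,1)]-1* h3:-1[(1,0,0,0)]-1
p6 O@[(0,0,0,1)]: h3:-1[(0,0,0,0)]+1*
p7 X@[(0,0,0,0)] terminal -1; root [(3,1,0,2)] d6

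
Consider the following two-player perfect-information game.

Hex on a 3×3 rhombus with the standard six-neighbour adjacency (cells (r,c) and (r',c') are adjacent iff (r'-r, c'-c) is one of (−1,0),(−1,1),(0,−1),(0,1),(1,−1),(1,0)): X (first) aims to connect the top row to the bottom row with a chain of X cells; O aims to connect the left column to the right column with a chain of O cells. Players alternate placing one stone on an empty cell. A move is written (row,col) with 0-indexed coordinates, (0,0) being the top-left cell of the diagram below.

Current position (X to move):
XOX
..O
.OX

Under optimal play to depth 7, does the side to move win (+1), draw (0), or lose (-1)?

[XOX/..O/.OX] X move#1: (1,0):-1/XOX/X.O/.OX, (1,1):-1/XOX/.XO/.OX, (2,0):+1/XOX/..O/XOX*
[XOX/..O/XOX] O move#2: (1,0):-1/XOX/O.O/XOX*, (1,1):-1/XOX/.OO/XOX
[XOX/O.O/XOX] X move#3: (1,1):+1/XOX/OXO/XOX*
[XOX/OXO/XOX] end (terminal -1, O#4); searched XOX/..O/.OX to 7

value(XOX/..O/.OX, X) = +1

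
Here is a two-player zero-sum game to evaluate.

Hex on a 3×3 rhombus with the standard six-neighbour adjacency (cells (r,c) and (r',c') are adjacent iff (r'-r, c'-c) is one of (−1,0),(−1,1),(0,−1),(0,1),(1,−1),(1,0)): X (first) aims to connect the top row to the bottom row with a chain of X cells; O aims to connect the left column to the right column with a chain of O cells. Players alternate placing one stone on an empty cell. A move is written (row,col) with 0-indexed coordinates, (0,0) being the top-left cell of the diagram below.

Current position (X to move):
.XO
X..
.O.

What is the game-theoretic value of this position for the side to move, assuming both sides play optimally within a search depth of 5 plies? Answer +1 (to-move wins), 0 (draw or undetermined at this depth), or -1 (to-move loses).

p1 X@[.XO/X../.O.]: (0,0)[XXO/X../.O.]-1 (1,1)[.XO/XX./.O.]-1 (1,2)[.XO/X.X/.O.]-1 (2,0)[.XO/X../XO.]+1* (2,2)[.XO/X../.OX]-1
p2 O@[.XO/X../XO.] terminal -1; root [.XO/X../.O.] d5

value(.XO/X../.O., X) = +1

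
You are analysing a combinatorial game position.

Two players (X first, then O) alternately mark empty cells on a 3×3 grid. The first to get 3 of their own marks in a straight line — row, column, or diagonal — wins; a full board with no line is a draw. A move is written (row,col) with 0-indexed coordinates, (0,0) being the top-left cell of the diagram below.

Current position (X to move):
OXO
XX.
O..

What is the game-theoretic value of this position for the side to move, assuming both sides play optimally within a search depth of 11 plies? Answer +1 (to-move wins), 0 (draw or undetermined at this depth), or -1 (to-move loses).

ply 1, X at OXO/XX./O.. | (1,2)=+1→OXO/XXX/O..*; (2,1)=+1→OXO/XX./OX.; (2,2)=+1→OXO/XX./O.X
ply 2: OXO/XXX/O.. is terminal -1 (O); from OXO/XX./O.. depth 11

value(OXO/XX./O.., X) = +1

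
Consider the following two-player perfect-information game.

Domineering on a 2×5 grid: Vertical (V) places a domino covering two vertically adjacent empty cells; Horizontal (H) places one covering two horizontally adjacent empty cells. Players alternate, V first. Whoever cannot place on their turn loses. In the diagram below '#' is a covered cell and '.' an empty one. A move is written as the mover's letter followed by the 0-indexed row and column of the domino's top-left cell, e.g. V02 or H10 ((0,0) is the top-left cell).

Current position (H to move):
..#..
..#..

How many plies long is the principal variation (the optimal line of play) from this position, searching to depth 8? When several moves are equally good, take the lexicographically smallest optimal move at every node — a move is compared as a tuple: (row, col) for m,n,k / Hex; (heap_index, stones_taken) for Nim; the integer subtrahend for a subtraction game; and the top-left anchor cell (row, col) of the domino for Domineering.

PV length from [..#../..#..]: 4 plies

p1 H@[..#../..#..]: H00[###../..#..]-1* H03[..###/..#..]-1 H10[..#../###..]-1 H13[..#../..###]-1
p2 V@[###../..#..]: V03[####./..##.]+1* V04[###.#/..#.#]+1
p3 H@[####./..##.]: H10[####./####.]-1*
p4 V@[####./####.]: V04[#####/#####]+1*
p5 H@[#####/#####] terminal -1; root [..#../..#..] d8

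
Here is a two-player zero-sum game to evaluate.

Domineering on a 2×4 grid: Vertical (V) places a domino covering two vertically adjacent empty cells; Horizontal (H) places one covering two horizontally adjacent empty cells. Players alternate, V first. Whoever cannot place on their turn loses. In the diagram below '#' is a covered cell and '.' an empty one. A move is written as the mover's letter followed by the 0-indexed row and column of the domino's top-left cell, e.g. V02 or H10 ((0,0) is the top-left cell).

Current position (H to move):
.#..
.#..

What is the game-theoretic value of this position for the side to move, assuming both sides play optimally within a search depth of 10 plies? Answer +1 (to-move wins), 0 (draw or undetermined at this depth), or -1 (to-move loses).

value(.#../.#.., H) = +1

p1 H@[.#../.#..]: H02[.###/.#..]+1* H12[.#../.###]+1
p2 V@[.###/.#..]: V00[####/##..]-1*
p3 H@[####/##..]: H12[####/####]+1*
p4 V@[####/####] terminal -1; root [.#../.#..] d10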